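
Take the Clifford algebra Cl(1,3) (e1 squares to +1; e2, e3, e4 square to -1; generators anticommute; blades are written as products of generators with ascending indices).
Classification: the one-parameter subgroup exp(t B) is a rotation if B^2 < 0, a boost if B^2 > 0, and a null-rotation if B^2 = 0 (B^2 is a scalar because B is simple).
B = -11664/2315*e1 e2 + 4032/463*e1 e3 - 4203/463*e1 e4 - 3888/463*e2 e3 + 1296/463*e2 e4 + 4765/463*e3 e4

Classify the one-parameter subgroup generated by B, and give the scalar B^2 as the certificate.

B^2 term by term: the squares give (-11664/2315)^2*(e1 e2)^2 + (4032/463)^2*(e1 e3)^2 + (-4203/463)^2*(e1 e4)^2 + (-3888/463)^2*(e2 e3)^2 + (1296/463)^2*(e2 e4)^2 + (4765/463)^2*(e3 e4)^2 = 136048896/5359225*(+1) + 16257024/214369*(+1) + 17665209/214369*(+1) + 15116544/214369*(-1) + 1679616/214369*(-1) + 22705225/214369*(-1) = -16/25 (each basis 2-blade squares to minus the product of its generators' squares); cross terms between blades sharing an index anticommute and cancel; the commuting (index-disjoint) pairs give grade-4 terms 2*c*c'*(blade product), which cancel blade by blade — e1 e2 e3 e4: -22231584/214369 - 10450944/214369 + 32682528/214369 = 0 — confirming B is simple. So B^2 = -16/25.
Answer: rotation, certificate B^2 = -16/25. B^2 = -16/25 is basis-independent, so its sign is the whole story.


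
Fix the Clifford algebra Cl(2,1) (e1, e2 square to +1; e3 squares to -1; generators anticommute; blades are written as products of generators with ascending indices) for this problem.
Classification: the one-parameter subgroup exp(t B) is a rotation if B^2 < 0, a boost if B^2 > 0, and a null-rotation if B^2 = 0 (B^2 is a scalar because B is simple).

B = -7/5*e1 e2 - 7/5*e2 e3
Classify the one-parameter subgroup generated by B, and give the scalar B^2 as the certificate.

B^2 term by term: the squares give (-7/5)^2*(e1 e2)^2 + (-7/5)^2*(e2 e3)^2 = 49/25*(-1) + 49/25*(+1) = 0 (each basis 2-blade squares to minus the product of its generators' squares); cross terms between blades sharing an index anticommute and cancel. So B^2 = 0.
Answer: null-rotation, certificate B^2 = 0. Why this suffices: the scalar 0 survives any versor conjugation, so its sign alone determines the class however B is presented.


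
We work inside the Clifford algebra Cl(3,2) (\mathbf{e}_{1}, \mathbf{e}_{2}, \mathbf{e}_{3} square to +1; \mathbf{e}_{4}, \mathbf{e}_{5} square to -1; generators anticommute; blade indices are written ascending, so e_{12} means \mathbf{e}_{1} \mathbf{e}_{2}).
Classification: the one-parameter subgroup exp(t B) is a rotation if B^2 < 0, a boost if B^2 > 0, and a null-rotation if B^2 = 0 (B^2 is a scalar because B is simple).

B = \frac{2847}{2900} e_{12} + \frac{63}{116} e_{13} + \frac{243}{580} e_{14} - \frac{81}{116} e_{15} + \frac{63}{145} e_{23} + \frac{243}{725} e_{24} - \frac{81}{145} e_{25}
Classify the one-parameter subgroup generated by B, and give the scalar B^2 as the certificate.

B^2 term by term: the squares give (\frac{2847}{2900})^2*(e_{12})^2 + (\frac{63}{116})^2*(e_{13})^2 + (\frac{243}{580})^2*(e_{14})^2 + (-\frac{81}{116})^2*(e_{15})^2 + (\frac{63}{145})^2*(e_{23})^2 + (\frac{243}{725})^2*(e_{24})^2 + (-\frac{81}{145})^2*(e_{25})^2 = \frac{8105409}{8410000}*(-1) + \frac{3969}{13456}*(-1) + \frac{59049}{336400}*(+1) + \frac{6561}{13456}*(+1) + \frac{3969}{21025}*(-1) + \frac{59049}{525625}*(+1) + \frac{6561}{21025}*(+1) = -\frac{9}{25} (each basis 2-blade squares to minus the product of its generators' squares); cross terms between blades sharing an index anticommute and cancel; the commuting (index-disjoint) pairs give grade-4 terms 2*c*c'*(blade product), which cancel blade by blade — e_{1234}: -\frac{15309}{42050} + \frac{15309}{42050} = 0; e_{1235}: \frac{5103}{8410} - \frac{5103}{8410} = 0; e_{1245}: \frac{19683}{42050} - \frac{19683}{42050} = 0 — confirming B is simple. So B^2 = -\frac{9}{25}.
Answer: rotation, certificate B^2 = -\frac{9}{25}. One invariant decides it: the square -\frac{9}{25} survives every conjugation, and its sign is exactly the classification.


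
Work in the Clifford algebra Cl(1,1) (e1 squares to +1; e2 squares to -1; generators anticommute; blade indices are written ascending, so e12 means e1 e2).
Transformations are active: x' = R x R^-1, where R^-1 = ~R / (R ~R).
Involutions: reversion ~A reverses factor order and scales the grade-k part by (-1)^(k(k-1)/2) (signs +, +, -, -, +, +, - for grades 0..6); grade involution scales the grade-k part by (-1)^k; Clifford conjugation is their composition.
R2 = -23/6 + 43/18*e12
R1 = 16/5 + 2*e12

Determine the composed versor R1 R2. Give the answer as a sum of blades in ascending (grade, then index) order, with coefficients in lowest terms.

Distribute over the terms of R1 (each basis-blade product reordered to ascending indices, repeated generators contracted through their squares):
(16/5) R2 = -184/15 + 344/45*e12
(2*e12) R2 = 43/9 - 23/3*e12
Summing the partial products and collecting blades:
Answer: -337/45 - 1/45*e12


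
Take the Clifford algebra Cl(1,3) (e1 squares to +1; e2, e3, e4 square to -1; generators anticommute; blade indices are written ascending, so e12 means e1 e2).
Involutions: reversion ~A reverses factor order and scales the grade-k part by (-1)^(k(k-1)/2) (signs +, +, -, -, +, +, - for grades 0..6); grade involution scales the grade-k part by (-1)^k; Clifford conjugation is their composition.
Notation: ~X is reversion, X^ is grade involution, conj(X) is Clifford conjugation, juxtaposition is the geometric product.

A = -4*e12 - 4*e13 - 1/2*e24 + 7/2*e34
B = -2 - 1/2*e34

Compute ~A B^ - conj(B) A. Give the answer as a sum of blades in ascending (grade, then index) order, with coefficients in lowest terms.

first term: -7/4 - 8*e12 - 8*e13 + 2*e14 - 1/4*e23 - e24 + 7*e34 - 2*e1234
second term: -7/4 + 8*e12 + 8*e13 - 2*e14 + 1/4*e23 + e24 - 7*e34 - 2*e1234
Answer: -16*e12 - 16*e13 + 4*e14 - 1/2*e23 - 2*e24 + 14*e34


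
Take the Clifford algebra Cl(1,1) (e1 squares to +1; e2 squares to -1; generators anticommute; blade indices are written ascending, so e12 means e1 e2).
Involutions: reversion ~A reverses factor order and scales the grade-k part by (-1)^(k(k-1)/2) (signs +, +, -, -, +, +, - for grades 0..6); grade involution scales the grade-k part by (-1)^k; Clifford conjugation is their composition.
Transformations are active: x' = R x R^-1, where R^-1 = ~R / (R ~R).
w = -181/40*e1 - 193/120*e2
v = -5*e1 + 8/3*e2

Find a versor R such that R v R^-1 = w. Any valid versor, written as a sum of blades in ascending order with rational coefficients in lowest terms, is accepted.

Sketch: the shared square 161/9 makes R = v + w = -381/40*e1 + 127/120*e2 the natural versor; its sandwich fixes that direction, negates (v - w)/2, and sends v to w.
Answer: -381/40*e1 + 127/120*e2


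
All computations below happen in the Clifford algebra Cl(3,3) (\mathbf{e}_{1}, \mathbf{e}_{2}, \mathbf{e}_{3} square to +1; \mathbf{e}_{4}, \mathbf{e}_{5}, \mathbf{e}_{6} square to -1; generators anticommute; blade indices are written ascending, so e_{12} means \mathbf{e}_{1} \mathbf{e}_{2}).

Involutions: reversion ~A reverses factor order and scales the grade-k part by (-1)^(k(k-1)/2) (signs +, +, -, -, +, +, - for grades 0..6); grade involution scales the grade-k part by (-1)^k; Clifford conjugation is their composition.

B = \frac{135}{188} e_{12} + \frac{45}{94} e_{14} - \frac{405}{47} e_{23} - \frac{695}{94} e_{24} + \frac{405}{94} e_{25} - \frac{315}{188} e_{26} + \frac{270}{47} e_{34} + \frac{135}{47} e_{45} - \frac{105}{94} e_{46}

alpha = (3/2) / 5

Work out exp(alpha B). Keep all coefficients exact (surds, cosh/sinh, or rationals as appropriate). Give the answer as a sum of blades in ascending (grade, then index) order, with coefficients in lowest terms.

B^2 term by term: the squares give (\frac{135}{188})^2*(e_{12})^2 + (\frac{45}{94})^2*(e_{14})^2 + (-\frac{405}{47})^2*(e_{23})^2 + (-\frac{695}{94})^2*(e_{24})^2 + (\frac{405}{94})^2*(e_{25})^2 + (-\frac{315}{188})^2*(e_{26})^2 + (\frac{270}{47})^2*(e_{34})^2 + (\frac{135}{47})^2*(e_{45})^2 + (-\frac{105}{94})^2*(e_{46})^2 = \frac{18225}{35344}*(-1) + \frac{2025}{8836}*(+1) + \frac{164025}{2209}*(-1) + \frac{483025}{8836}*(+1) + \frac{164025}{8836}*(+1) + \frac{99225}{35344}*(+1) + \frac{72900}{2209}*(+1) + \frac{18225}{2209}*(-1) + \frac{11025}{8836}*(-1) = 25 (each basis 2-blade squares to minus the product of its generators' squares); cross terms between blades sharing an index anticommute and cancel; the commuting (index-disjoint) pairs give grade-4 terms 2*c*c'*(blade product), which cancel blade by blade — e_{1234}: \frac{18225}{2209} - \frac{18225}{2209} = 0; e_{1245}: \frac{18225}{4418} - \frac{18225}{4418} = 0; e_{1246}: -\frac{14175}{8836} + \frac{14175}{8836} = 0; e_{2345}: -\frac{109350}{2209} + \frac{109350}{2209} = 0; e_{2346}: \frac{42525}{2209} - \frac{42525}{2209} = 0; e_{2456}: \frac{42525}{4418} - \frac{42525}{4418} = 0 — confirming B is simple. So B^2 = 25.
B^2 = 25 — B^2 > 0, so the exponential closes hyperbolically: l = 5, alpha*l = \frac{3}{2}, so exp(alpha B) = cosh(\frac{3}{2}) + (sinh(\frac{3}{2})/5)*B = \cosh{\left(\frac{3}{2} \right)} + (\frac{\sinh{\left(\frac{3}{2} \right)}}{5})*B.
Answer: \cosh{\left(\frac{3}{2} \right)} + \frac{27 \sinh{\left(\frac{3}{2} \right)}}{188} e_{12} + \frac{9 \sinh{\left(\frac{3}{2} \right)}}{94} e_{14} - \frac{81 \sinh{\left(\frac{3}{2} \right)}}{47} e_{23} - \frac{139 \sinh{\left(\frac{3}{2} \right)}}{94} e_{24} + \frac{81 \sinh{\left(\frac{3}{2} \right)}}{94} e_{25} - \frac{63 \sinh{\left(\frac{3}{2} \right)}}{188} e_{26} + \frac{54 \sinh{\left(\frac{3}{2} \right)}}{47} e_{34} + \frac{27 \sinh{\left(\frac{3}{2} \right)}}{47} e_{45} - \frac{21 \sinh{\left(\frac{3}{2} \right)}}{94} e_{46}


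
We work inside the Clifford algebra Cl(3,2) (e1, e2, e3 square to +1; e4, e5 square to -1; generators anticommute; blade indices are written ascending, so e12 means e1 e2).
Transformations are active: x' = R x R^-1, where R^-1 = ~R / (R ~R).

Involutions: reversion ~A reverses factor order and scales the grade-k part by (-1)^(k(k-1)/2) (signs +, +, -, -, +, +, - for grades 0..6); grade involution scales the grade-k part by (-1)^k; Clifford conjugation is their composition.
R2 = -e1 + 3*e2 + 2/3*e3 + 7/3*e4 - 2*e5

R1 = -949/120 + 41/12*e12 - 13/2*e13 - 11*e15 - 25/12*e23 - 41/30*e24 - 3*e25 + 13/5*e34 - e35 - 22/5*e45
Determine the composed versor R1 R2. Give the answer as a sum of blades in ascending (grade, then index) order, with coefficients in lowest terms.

Distribute over the terms of R2 (each basis-blade product reordered to ascending indices, repeated generators contracted through their squares):
R1 (-e1) = 949/120*e1 + 41/12*e2 - 13/2*e3 - 11*e5 + 25/12*e123 + 41/30*e124 + 3*e125 - 13/5*e134 + e135 + 22/5*e145
R1 (3*e2) = 41/4*e1 - 949/40*e2 + 25/4*e3 + 41/10*e4 + 9*e5 + 39/2*e123 + 33*e125 + 39/5*e234 - 3*e235 - 66/5*e245
R1 (2/3*e3) = -13/3*e1 - 25/18*e2 - 949/180*e3 - 26/15*e4 + 2/3*e5 + 41/18*e123 + 22/3*e135 + 41/45*e234 + 2*e235 - 44/15*e345
R1 (7/3*e4) = 287/90*e2 - 91/15*e3 - 6643/360*e4 - 154/15*e5 + 287/36*e124 - 91/6*e134 + 77/3*e145 - 175/36*e234 + 7*e245 + 7/3*e345
R1 (-2*e5) = -22*e1 - 6*e2 - 2*e3 - 44/5*e4 + 949/60*e5 - 41/6*e125 + 13*e135 + 25/6*e235 + 41/15*e245 - 26/5*e345
Summing the partial products and collecting blades:
Answer: -327/40*e1 - 2941/120*e2 - 1223/90*e3 - 8959/360*e4 + 253/60*e5 + 859/36*e123 + 1681/180*e124 + 175/6*e125 - 533/30*e134 + 64/3*e135 + 451/15*e145 + 77/20*e234 + 19/6*e235 - 52/15*e245 - 29/5*e345


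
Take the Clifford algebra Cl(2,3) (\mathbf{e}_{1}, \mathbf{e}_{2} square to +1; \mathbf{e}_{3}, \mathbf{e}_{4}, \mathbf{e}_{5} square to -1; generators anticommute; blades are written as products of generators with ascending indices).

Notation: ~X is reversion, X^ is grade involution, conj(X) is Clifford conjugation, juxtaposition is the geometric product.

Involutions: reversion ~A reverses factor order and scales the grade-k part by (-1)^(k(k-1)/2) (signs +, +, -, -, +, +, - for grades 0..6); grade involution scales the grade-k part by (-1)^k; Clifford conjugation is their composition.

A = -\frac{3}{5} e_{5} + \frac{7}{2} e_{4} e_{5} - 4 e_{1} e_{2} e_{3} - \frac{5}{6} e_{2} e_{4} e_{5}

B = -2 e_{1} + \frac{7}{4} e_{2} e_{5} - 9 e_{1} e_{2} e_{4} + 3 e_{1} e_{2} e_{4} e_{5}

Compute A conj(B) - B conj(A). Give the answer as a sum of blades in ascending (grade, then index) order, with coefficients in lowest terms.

first term: -\frac{5}{2} e_{1} + \frac{21}{20} e_{2} - \frac{35}{24} e_{4} - \frac{21}{2} e_{1} e_{2} - \frac{63}{10} e_{1} e_{5} - 8 e_{2} e_{3} + \frac{49}{8} e_{2} e_{4} - 36 e_{3} e_{4} - \frac{9}{5} e_{1} e_{2} e_{4} - \frac{63}{2} e_{1} e_{2} e_{5} - 7 e_{1} e_{3} e_{5} + 7 e_{1} e_{4} e_{5} + 12 e_{3} e_{4} e_{5} - \frac{56}{15} e_{1} e_{2} e_{4} e_{5}
second term: \frac{5}{2} e_{1} - \frac{21}{20} e_{2} + \frac{35}{24} e_{4} + \frac{21}{2} e_{1} e_{2} + \frac{63}{10} e_{1} e_{5} + 8 e_{2} e_{3} - \frac{49}{8} e_{2} e_{4} + 36 e_{3} e_{4} - \frac{9}{5} e_{1} e_{2} e_{4} - \frac{63}{2} e_{1} e_{2} e_{5} - 7 e_{1} e_{3} e_{5} + 7 e_{1} e_{4} e_{5} + 12 e_{3} e_{4} e_{5} - \frac{56}{15} e_{1} e_{2} e_{4} e_{5}
Answer: -5 e_{1} + \frac{21}{10} e_{2} - \frac{35}{12} e_{4} - 21 e_{1} e_{2} - \frac{63}{5} e_{1} e_{5} - 16 e_{2} e_{3} + \frac{49}{4} e_{2} e_{4} - 72 e_{3} e_{4}


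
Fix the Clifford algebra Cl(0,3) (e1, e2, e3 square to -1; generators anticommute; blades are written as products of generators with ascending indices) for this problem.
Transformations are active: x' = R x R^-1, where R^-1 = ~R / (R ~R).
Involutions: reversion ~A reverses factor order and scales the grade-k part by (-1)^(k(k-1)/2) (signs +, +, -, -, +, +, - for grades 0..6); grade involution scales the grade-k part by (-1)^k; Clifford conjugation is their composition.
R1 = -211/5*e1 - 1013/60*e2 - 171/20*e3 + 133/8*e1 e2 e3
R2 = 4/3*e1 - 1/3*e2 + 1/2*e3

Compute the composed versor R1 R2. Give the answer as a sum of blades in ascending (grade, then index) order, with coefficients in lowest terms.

Distribute over the terms of R2 (each basis-blade product reordered to ascending indices, repeated generators contracted through their squares):
R1 (4/3*e1) = 844/15 + 1013/45*e1 e2 + 57/5*e1 e3 - 133/6*e2 e3
R1 (-1/3*e2) = -1013/180 + 211/15*e1 e2 - 133/24*e1 e3 - 57/20*e2 e3
R1 (1/2*e3) = 171/40 - 133/16*e1 e2 - 211/10*e1 e3 - 1013/120*e2 e3
Summing the partial products and collecting blades:
Answer: 19769/360 + 20351/720*e1 e2 - 1829/120*e1 e3 - 803/24*e2 e3


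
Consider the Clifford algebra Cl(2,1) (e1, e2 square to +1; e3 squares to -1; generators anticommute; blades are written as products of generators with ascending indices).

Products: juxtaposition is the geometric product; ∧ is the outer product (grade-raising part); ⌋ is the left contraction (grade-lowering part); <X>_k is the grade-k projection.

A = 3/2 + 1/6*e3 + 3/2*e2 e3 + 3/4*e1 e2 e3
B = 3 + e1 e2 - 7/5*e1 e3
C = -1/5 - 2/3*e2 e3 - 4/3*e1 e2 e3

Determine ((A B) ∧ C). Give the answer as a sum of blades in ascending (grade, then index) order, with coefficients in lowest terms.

step 1: 9/2 - 7/30*e1 + 21/20*e2 - 1/4*e3 + 18/5*e1 e2 - 18/5*e1 e3 + 9/2*e2 e3 + 29/12*e1 e2 e3
step 2: -9/10 + 7/150*e1 - 21/100*e2 + 1/20*e3 - 18/25*e1 e2 + 18/25*e1 e3 - 39/10*e2 e3 - 1139/180*e1 e2 e3
Answer: -9/10 + 7/150*e1 - 21/100*e2 + 1/20*e3 - 18/25*e1 e2 + 18/25*e1 e3 - 39/10*e2 e3 - 1139/180*e1 e2 e3


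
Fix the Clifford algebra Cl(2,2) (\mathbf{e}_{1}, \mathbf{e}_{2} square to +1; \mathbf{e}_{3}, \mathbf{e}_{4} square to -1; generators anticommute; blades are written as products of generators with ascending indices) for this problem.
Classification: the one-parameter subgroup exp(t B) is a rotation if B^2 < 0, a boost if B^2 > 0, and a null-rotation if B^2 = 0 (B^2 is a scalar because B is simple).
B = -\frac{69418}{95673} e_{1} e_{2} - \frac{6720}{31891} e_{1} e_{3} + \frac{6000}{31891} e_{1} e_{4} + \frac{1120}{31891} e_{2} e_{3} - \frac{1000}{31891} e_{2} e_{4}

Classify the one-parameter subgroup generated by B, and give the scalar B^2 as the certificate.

B^2 term by term: the squares give (-\frac{69418}{95673})^2*(e_{1} e_{2})^2 + (-\frac{6720}{31891})^2*(e_{1} e_{3})^2 + (\frac{6000}{31891})^2*(e_{1} e_{4})^2 + (\frac{1120}{31891})^2*(e_{2} e_{3})^2 + (-\frac{1000}{31891})^2*(e_{2} e_{4})^2 = \frac{4818858724}{9153322929}*(-1) + \frac{45158400}{1017035881}*(+1) + \frac{36000000}{1017035881}*(+1) + \frac{1254400}{1017035881}*(+1) + \frac{1000000}{1017035881}*(+1) = -\frac{4}{9} (each basis 2-blade squares to minus the product of its generators' squares); cross terms between blades sharing an index anticommute and cancel; the commuting (index-disjoint) pairs give grade-4 terms 2*c*c'*(blade product), which cancel blade by blade — e_{1} e_{2} e_{3} e_{4}: -\frac{13440000}{1017035881} + \frac{13440000}{1017035881} = 0 — confirming B is simple. So B^2 = -\frac{4}{9}.
Answer: rotation, certificate B^2 = -\frac{4}{9}. The scalar -\frac{4}{9} is the complete invariant here: its sign names the subgroup type.


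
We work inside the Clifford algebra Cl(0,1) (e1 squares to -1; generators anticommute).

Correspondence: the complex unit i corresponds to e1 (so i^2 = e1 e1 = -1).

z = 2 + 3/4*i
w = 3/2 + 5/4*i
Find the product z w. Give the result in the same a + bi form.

In blades: z = 2 + 3/4*e1, w = 3/2 + 5/4*e1.
Distribute z over w term by term (generator squares from the signature, products reordered to ascending indices): (2)*w = 3 + 5/2*e1; (3/4*e1)*w = -15/16 + 9/8*e1.
Sum: 33/16 + 29/8*e1; translating back through the correspondence:
Answer: 33/16 + 29/8*i


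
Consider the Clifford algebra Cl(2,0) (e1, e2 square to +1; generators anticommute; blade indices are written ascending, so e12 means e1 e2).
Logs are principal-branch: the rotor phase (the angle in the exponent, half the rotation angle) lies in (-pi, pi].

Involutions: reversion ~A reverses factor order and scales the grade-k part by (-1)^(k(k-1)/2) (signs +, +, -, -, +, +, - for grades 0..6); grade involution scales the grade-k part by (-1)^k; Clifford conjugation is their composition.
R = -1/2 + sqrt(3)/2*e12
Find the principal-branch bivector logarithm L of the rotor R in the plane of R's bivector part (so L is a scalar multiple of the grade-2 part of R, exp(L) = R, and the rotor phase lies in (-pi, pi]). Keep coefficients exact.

The scalar part of R is -1/2, which pins the rotor phase on the principal branch; dividing the bivector part by the sine of that phase recovers the unit plane, and L is the phase times that plane.
Concretely: cos(phase) = -1/2 gives phase = ±2*pi/3, and since phase/sin(phase) is even the sign is immaterial: L = (phase/sin(phase)) * <R>_2 = (4*sqrt(3)*pi/9) * <R>_2.
Answer: 2*pi/3*e12


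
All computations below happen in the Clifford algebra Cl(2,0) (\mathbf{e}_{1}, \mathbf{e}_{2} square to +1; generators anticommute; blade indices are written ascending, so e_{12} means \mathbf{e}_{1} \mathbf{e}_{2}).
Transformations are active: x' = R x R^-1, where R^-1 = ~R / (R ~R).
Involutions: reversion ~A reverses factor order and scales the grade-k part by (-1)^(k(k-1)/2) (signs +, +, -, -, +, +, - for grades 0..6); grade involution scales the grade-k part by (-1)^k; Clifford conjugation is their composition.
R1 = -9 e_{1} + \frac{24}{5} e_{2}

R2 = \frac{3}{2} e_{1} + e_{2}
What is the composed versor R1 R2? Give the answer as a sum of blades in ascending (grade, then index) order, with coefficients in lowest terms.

Distribute over the terms of R1 (each basis-blade product reordered to ascending indices, repeated generators contracted through their squares):
(-9 e_{1}) R2 = -\frac{27}{2} - 9 e_{12}
(\frac{24}{5} e_{2}) R2 = \frac{24}{5} - \frac{36}{5} e_{12}
Summing the partial products and collecting blades:
Answer: -\frac{87}{10} - \frac{81}{5} e_{12}


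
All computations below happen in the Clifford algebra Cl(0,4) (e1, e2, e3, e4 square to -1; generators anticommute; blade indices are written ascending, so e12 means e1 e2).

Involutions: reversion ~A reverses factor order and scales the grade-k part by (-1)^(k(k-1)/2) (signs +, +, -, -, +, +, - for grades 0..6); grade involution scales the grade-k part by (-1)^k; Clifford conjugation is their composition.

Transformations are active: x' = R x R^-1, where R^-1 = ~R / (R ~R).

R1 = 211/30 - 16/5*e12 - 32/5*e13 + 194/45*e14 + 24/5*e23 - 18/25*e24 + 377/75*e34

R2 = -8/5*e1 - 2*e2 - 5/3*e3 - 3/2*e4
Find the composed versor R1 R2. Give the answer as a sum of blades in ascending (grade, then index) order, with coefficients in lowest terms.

Distribute over the terms of R2 (each basis-blade product reordered to ascending indices, repeated generators contracted through their squares):
R1 (-8/5*e1) = -844/75*e1 + 128/25*e2 + 256/25*e3 - 1552/225*e4 - 192/25*e123 + 144/125*e124 - 3016/375*e134
R1 (-2*e2) = -32/5*e1 - 211/15*e2 - 48/5*e3 + 36/25*e4 - 64/5*e123 + 388/45*e124 - 754/75*e234
R1 (-5/3*e3) = -32/3*e1 + 8*e2 - 211/18*e3 - 377/45*e4 + 16/3*e123 + 194/27*e134 - 6/5*e234
R1 (-3/2*e4) = 97/15*e1 - 27/25*e2 + 377/50*e3 - 211/20*e4 + 24/5*e124 + 48/5*e134 - 36/5*e234
Summing the partial products and collecting blades:
Answer: -1639/75*e1 - 152/75*e2 - 797/225*e3 - 21947/900*e4 - 1136/75*e123 + 16396/1125*e124 + 29506/3375*e134 - 1384/75*e234


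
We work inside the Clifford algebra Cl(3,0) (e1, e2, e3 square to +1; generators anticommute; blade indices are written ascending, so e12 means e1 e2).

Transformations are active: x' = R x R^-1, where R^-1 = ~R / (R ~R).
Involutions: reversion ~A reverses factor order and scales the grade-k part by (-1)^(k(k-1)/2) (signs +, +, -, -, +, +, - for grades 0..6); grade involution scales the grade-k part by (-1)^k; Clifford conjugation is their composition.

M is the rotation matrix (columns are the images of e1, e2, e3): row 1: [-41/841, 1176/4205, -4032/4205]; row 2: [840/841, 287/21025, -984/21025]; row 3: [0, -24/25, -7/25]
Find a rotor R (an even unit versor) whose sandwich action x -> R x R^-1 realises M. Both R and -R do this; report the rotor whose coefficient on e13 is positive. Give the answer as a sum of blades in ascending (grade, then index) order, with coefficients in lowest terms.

Method: write R = a + b12*e12 + b13*e13 + b23*e23 with a^2 + b12^2 + b13^2 + b23^2 = 1 (so R^-1 = ~R). Expanding the columns R e_j ~R gives tr M = 4a^2 - 1 and, from the antisymmetric part, M21 - M12 = -4a*b12, M13 - M31 = 4a*b13, M32 - M23 = -4a*b23.
Here tr M = -265/841, so a^2 = (1 + tr M)/4 = 144/841 and a = ±12/29. Taking a = 12/29: M21 - M12 = 3024/4205, M13 - M31 = -4032/4205, M32 - M23 = -768/841, giving b12 = -63/145, b13 = -84/145, b23 = 16/29, i.e. R = 12/29 - 63/145*e12 - 84/145*e13 + 16/29*e23.
Its e13 coefficient is negative, so report the other preimage -R.
Answer: -12/29 + 63/145*e12 + 84/145*e13 - 16/29*e23. Sheet selection: the two-to-one cover makes ±R indistinguishable at the matrix level (trace -265/841), so uniqueness comes from the required sign on e13.


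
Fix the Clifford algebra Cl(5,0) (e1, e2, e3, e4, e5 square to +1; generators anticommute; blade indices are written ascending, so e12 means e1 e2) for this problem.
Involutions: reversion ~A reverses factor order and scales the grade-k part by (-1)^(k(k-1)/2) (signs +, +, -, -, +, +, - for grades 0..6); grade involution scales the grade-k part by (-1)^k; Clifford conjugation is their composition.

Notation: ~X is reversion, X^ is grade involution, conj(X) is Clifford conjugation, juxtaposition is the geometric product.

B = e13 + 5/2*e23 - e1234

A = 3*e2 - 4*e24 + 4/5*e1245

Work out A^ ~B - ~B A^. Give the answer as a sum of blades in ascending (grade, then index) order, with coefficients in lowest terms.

first term: 15/2*e3 + 4*e13 + 10*e34 - 4/5*e35 - 3*e123 - 3*e134 - 4*e1234 - 2*e1345 + 4/5*e2345
second term: -15/2*e3 + 4*e13 - 10*e34 + 4/5*e35 - 3*e123 + 3*e134 - 4*e1234 + 2*e1345 - 4/5*e2345
Answer: 15*e3 + 20*e34 - 8/5*e35 - 6*e134 - 4*e1345 + 8/5*e2345


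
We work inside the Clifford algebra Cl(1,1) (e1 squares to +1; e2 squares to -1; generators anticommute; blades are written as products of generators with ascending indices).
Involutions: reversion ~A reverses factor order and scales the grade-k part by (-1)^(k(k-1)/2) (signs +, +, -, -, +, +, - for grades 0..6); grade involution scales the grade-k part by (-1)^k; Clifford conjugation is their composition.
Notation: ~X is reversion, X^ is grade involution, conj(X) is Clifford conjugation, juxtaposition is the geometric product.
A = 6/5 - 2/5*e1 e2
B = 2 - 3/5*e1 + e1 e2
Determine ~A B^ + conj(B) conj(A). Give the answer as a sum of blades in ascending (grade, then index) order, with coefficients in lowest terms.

first term: 14/5 + 18/25*e1 - 6/25*e2 + 2*e1 e2
second term: 2 + 18/25*e1 + 6/25*e2 - 2/5*e1 e2
Answer: 24/5 + 36/25*e1 + 8/5*e1 e2


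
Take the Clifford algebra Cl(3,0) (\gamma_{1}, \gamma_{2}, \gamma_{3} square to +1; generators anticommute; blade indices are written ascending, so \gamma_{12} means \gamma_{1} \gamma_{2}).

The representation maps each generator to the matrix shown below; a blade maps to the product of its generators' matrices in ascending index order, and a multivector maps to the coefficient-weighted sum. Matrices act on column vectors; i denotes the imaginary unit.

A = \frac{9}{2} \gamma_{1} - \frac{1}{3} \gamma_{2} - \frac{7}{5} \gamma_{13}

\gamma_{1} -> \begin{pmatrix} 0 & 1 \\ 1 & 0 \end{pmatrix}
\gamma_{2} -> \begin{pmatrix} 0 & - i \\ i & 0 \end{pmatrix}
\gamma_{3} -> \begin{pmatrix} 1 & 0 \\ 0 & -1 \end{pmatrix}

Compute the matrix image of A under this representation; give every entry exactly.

Bivector images (products of the table entries): rho(\gamma_{13}) = rho(\gamma_{1})rho(\gamma_{3}) = \begin{pmatrix} 0 & -1 \\ 1 & 0 \end{pmatrix}.
M = (\frac{9}{2})*rho(\gamma_{1}) + (-\frac{1}{3})*rho(\gamma_{2}) + (-\frac{7}{5})*rho(\gamma_{13}), summed entrywise:
Answer: \begin{pmatrix} 0 & \frac{59}{10} + \frac{i}{3} \\ \frac{31}{10} - \frac{i}{3} & 0 \end{pmatrix}


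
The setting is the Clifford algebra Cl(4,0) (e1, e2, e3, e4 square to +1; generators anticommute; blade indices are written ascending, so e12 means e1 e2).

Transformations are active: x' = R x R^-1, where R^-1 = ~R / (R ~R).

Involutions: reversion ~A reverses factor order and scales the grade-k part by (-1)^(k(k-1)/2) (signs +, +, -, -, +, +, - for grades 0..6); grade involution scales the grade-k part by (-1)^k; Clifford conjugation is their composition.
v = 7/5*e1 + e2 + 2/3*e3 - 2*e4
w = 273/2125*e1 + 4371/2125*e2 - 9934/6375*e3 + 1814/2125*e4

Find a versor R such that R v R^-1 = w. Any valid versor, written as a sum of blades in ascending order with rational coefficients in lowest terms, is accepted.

R = v + w = 3248/2125*e1 + 6496/2125*e2 - 5684/6375*e3 - 2436/2125*e4 works: the equal norms (1666/225) guarantee its sandwich swaps v into w.
Answer: 3248/2125*e1 + 6496/2125*e2 - 5684/6375*e3 - 2436/2125*e4


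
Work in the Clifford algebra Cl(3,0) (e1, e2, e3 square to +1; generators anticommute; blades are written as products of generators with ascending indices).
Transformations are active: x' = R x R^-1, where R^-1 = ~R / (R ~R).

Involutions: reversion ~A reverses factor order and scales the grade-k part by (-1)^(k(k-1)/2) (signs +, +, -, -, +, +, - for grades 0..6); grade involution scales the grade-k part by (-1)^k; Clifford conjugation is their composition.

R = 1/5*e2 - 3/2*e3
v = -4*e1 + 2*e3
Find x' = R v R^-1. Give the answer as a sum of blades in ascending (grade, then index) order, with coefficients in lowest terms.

~R = 1/5*e2 - 3/2*e3, and R ~R = 229/100, so R^-1 = ~R / (229/100).
R v = -3 + 4/5*e1 e2 - 6*e1 e3 + 2/5*e2 e3
Answer: 4*e1 - 120/229*e2 + 442/229*e3


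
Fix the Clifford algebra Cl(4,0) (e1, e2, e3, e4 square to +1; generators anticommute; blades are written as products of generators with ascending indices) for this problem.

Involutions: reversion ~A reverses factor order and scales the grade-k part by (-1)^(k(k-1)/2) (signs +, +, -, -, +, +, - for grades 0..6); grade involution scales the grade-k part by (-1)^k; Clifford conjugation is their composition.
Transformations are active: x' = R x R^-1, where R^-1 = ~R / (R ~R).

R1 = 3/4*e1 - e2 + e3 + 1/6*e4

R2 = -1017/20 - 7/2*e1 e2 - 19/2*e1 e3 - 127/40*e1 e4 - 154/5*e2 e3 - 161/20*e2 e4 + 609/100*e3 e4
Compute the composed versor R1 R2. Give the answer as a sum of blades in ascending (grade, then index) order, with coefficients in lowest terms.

Distribute over the terms of R1 (each basis-blade product reordered to ascending indices, repeated generators contracted through their squares):
(3/4*e1) R2 = -3051/80*e1 - 21/8*e2 - 57/8*e3 - 381/160*e4 - 231/10*e1 e2 e3 - 483/80*e1 e2 e4 + 1827/400*e1 e3 e4
(-e2) R2 = -7/2*e1 + 1017/20*e2 + 154/5*e3 + 161/20*e4 - 19/2*e1 e2 e3 - 127/40*e1 e2 e4 - 609/100*e2 e3 e4
(e3) R2 = 19/2*e1 + 154/5*e2 - 1017/20*e3 + 609/100*e4 - 7/2*e1 e2 e3 + 127/40*e1 e3 e4 + 161/20*e2 e3 e4
(1/6*e4) R2 = 127/240*e1 + 161/120*e2 - 203/200*e3 - 339/40*e4 - 7/12*e1 e2 e4 - 19/12*e1 e3 e4 - 77/15*e2 e3 e4
Summing the partial products and collecting blades:
Answer: -3793/120*e1 + 2411/30*e2 - 2819/100*e3 + 2627/800*e4 - 361/10*e1 e2 e3 - 2351/240*e1 e2 e4 + 7391/1200*e1 e3 e4 - 238/75*e2 e3 e4


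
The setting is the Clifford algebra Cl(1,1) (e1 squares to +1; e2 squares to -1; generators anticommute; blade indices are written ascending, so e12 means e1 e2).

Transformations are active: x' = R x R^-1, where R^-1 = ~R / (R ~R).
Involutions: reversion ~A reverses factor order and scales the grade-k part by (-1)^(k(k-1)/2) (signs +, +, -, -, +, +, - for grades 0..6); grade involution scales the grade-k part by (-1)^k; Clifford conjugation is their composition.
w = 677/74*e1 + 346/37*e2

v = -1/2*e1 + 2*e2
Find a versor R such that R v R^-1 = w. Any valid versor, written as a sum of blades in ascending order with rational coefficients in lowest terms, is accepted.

Equal squares first: v^2 = w^2 = -15/4. Then v + w = 320/37*e1 + 420/37*e2 is a versor taking v to w, provided it is invertible.
Answer: 320/37*e1 + 420/37*e2


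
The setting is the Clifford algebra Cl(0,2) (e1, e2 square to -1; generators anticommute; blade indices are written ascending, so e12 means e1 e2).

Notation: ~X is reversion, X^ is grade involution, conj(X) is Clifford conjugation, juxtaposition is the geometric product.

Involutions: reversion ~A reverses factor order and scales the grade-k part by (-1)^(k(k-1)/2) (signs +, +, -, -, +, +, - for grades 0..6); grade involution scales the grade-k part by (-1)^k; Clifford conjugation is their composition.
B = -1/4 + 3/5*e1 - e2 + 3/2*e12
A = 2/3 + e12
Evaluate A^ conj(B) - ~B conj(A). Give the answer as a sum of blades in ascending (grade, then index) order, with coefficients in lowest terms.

first term: 4/3 - 7/5*e1 + 1/15*e2 - 5/4*e12
second term: -5/3 + 7/5*e1 - 1/15*e2 - 3/4*e12
Answer: 3 - 14/5*e1 + 2/15*e2 - 1/2*e12


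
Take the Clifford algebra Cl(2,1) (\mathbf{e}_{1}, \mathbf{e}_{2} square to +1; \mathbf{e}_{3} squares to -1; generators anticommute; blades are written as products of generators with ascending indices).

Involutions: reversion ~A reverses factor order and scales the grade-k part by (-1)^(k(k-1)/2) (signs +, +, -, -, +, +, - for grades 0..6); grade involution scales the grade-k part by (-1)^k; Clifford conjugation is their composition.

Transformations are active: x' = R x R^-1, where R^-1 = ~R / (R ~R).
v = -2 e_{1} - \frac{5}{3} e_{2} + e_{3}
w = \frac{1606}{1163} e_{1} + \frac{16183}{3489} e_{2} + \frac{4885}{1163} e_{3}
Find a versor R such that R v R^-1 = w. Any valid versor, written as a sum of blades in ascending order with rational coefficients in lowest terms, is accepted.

A norm check does it: q(v) = q(w) = \frac{52}{9}, hence R = v + w = -\frac{720}{1163} e_{1} + \frac{3456}{1163} e_{2} + \frac{6048}{1163} e_{3} realises the map — parallel part kept, (v - w)/2 negated, v carried to w.
Answer: -\frac{720}{1163} e_{1} + \frac{3456}{1163} e_{2} + \frac{6048}{1163} e_{3}


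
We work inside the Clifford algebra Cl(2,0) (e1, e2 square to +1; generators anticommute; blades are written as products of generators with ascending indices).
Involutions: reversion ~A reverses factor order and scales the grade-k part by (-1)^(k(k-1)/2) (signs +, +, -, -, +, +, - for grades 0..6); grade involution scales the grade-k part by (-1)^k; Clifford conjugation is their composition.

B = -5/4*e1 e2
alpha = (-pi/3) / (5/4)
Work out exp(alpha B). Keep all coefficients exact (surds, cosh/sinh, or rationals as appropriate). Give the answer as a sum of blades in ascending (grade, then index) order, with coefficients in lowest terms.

B^2 = (-5/4)^2*(e1 e2)^2 = 25/16*(-1) = -25/16 (a basis 2-blade squares to minus the product of its generators' squares).
B^2 = -25/16 — circular case — the even/odd split gives cos and sin: l = 5/4, alpha*l = -pi/3, so exp(alpha B) = cos(-pi/3) + (sin(-pi/3)/(5/4))*B = 1/2 + (-2*sqrt(3)/5)*B.
Answer: 1/2 + sqrt(3)/2*e1 e2


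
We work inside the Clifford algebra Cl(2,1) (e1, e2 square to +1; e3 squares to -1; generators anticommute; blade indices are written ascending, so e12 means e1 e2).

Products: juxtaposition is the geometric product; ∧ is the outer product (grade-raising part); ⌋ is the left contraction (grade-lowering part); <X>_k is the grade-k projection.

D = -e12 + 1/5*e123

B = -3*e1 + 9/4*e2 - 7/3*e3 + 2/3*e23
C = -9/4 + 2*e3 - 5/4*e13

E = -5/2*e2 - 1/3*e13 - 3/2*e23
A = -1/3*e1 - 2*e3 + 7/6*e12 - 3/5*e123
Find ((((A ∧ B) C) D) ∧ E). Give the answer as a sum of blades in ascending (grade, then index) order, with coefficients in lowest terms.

step 1: -3/4*e12 - 47/9*e13 + 9/2*e23 - 53/18*e123
step 2: 235/36 + 94/9*e1 - 913/72*e2 + 1901/144*e12 + 47/4*e13 - 177/16*e23 + 41/8*e123
step 3: 10243/720 - 10723/720*e1 - 2303/180*e2 + 1789/720*e3 - 235/36*e12 - 6139/720*e13 - 1739/180*e23 + 47/36*e123
step 4: -10243/288*e2 + 10723/288*e12 - 10243/2160*e13 - 2723/180*e23 - 7001/2160*e123
Answer: -10243/288*e2 + 10723/288*e12 - 10243/2160*e13 - 2723/180*e23 - 7001/2160*e123


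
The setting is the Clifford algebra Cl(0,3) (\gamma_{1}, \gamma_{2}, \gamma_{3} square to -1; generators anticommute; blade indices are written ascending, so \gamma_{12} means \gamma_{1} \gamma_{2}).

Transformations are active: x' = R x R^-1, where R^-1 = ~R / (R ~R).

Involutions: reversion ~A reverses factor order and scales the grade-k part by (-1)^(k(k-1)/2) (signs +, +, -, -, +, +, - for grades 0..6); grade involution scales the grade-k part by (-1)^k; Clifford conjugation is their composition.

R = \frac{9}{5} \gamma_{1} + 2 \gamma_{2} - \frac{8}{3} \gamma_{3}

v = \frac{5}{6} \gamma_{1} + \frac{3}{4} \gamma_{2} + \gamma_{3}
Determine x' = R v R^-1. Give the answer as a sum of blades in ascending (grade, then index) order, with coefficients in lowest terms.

~R = \frac{9}{5} \gamma_{1} + 2 \gamma_{2} - \frac{8}{3} \gamma_{3}, and R ~R = -\frac{3229}{225}, so R^-1 = ~R / (-\frac{3229}{225}).
R v = -\frac{1}{3} - \frac{19}{60} \gamma_{12} + \frac{181}{45} \gamma_{13} + 4 \gamma_{23}
Answer: -\frac{14525}{19374} \gamma_{1} - \frac{8487}{12916} \gamma_{2} - \frac{3629}{3229} \gamma_{3}


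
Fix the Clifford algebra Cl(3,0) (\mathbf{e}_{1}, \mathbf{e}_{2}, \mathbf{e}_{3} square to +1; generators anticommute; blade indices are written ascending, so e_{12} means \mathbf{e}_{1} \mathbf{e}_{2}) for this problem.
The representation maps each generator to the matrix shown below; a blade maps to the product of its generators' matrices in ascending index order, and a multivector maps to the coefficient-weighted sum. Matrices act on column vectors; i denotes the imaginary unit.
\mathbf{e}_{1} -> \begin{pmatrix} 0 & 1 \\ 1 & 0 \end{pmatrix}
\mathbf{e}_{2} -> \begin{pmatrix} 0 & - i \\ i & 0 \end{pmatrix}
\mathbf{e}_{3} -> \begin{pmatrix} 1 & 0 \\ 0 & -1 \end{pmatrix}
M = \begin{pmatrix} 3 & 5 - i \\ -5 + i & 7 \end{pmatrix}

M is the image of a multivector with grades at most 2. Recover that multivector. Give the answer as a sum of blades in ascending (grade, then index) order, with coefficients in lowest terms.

Method: 1, rho(e_{1}), rho(e_{2}), rho(e_{3}) form a trace-orthogonal basis of the 2x2 complex matrices (tr(X Y) = 2 if X = Y, else 0), so M = m0*1 + m1*rho(e_{1}) + m2*rho(e_{2}) + m3*rho(e_{3}) with m0 = tr(M)/2 = 5, m1 = tr(M rho(e_{1}))/2 = 0, m2 = tr(M rho(e_{2}))/2 = 1 + 5 i, m3 = tr(M rho(e_{3}))/2 = -2.
Multiplying table entries, the bivector images are rho(e_{12}) = i*rho(e_{3}), rho(e_{13}) = -i*rho(e_{2}), rho(e_{23}) = i*rho(e_{1}); with real blade coefficients the real parts of m0..m3 are the coefficients of 1, e_{1}, e_{2}, e_{3} and the imaginary parts give the bivectors (e_{23}: Im m1, e_{13}: -Im m2, e_{12}: Im m3).
Answer: 5 + e_{2} - 2 e_{3} - 5 e_{13}


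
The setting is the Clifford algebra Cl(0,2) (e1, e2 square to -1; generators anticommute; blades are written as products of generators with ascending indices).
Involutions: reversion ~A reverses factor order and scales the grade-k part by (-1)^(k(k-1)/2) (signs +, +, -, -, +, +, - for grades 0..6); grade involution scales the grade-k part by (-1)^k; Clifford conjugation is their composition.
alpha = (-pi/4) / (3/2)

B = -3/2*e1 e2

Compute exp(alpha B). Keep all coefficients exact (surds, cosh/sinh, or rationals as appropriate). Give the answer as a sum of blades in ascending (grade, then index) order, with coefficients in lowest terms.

B^2 = (-3/2)^2*(e1 e2)^2 = 9/4*(-1) = -9/4 (a basis 2-blade squares to minus the product of its generators' squares).
B^2 = -9/4 — the negative square puts this in the circular regime; l = 3/2, alpha*l = -pi/4, so exp(alpha B) = cos(-pi/4) + (sin(-pi/4)/(3/2))*B = sqrt(2)/2 + (-sqrt(2)/3)*B.
Answer: sqrt(2)/2 + sqrt(2)/2*e1 e2


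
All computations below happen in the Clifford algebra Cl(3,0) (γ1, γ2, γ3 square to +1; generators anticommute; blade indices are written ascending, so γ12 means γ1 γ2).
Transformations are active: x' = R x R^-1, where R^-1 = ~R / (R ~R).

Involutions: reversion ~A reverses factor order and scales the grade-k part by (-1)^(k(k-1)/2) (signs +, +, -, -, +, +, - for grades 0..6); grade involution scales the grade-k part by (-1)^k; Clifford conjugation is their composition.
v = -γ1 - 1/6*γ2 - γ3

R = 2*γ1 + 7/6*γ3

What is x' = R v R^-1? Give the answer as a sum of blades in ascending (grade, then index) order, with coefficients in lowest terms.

~R = 2*γ1 + 7/6*γ3, and R ~R = 193/36, so R^-1 = ~R / (193/36).
R v = -19/6 - 1/3*γ12 - 5/6*γ13 + 7/36*γ23
Answer: -263/193*γ1 + 1/6*γ2 - 73/193*γ3


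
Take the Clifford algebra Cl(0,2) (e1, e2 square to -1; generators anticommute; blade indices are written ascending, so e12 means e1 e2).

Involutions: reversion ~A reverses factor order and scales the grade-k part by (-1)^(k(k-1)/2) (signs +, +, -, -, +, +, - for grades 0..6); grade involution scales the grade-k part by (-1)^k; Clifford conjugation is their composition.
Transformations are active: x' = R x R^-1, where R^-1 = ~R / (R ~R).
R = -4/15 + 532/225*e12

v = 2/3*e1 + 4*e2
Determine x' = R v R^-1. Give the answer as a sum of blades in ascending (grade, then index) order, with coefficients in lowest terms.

~R = -4/15 - 532/225*e12, and R ~R = 286624/50625, so R^-1 = ~R / (286624/50625).
R v = -2168/225*e1 + 344/675*e2
Answer: 6476/26871*e1 - 36258/8957*e2


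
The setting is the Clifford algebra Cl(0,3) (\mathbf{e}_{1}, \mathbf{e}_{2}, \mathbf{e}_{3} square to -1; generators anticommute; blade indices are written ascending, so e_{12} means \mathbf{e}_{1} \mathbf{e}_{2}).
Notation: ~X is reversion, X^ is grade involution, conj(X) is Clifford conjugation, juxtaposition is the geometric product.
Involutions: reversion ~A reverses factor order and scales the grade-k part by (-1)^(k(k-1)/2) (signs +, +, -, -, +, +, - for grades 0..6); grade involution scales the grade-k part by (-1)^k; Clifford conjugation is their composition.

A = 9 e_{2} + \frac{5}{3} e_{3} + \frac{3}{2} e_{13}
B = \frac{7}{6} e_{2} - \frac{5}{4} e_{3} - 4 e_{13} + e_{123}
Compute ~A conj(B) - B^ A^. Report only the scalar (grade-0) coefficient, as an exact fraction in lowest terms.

first term: \frac{173}{12} + \frac{205}{24} e_{1} - \frac{3}{2} e_{2} - \frac{5}{3} e_{12} + 9 e_{13} + \frac{475}{36} e_{23} - \frac{151}{4} e_{123}
second term: -\frac{29}{12} - \frac{115}{24} e_{1} - \frac{3}{2} e_{2} - \frac{5}{3} e_{12} + 9 e_{13} + \frac{475}{36} e_{23} - \frac{137}{4} e_{123}
Answer: \frac{101}{6}
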